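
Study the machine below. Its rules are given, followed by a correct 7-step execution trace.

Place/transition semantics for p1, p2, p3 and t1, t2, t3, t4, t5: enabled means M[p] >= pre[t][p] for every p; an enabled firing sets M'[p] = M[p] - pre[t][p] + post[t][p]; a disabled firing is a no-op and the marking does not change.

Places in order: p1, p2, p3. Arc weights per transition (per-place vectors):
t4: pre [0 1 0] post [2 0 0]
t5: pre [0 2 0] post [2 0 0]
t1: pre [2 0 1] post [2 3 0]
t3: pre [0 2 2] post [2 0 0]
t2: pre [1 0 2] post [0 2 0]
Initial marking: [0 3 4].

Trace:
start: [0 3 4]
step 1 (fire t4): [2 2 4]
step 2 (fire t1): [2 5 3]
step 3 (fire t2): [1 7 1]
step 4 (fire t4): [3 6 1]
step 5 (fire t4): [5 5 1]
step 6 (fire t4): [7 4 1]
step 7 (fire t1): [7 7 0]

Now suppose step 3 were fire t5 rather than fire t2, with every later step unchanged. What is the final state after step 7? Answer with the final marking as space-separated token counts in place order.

10 3 2

(re-executing from step 3 with the substitution; state before step 3: [2 5 3])
step 3 (fire t5): [4 3 3]
step 4 (fire t4): [6 2 3]
step 5 (fire t4): [8 1 3]
step 6 (fire t4): [10 0 3]
step 7 (fire t1): [10 3 2]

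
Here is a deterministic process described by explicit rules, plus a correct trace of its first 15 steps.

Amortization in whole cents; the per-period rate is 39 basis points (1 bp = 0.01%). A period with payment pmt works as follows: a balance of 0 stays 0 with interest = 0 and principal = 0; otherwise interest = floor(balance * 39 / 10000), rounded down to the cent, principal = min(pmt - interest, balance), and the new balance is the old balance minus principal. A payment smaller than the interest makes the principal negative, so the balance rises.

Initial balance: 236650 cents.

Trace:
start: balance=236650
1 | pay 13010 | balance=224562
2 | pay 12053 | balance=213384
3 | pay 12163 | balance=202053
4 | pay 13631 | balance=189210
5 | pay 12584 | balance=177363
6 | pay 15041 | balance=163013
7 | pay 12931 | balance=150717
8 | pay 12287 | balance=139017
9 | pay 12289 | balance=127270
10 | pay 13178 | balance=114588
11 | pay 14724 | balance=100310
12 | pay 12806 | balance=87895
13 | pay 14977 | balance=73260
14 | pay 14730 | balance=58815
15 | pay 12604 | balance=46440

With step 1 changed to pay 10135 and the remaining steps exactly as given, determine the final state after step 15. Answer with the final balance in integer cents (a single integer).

49478

(re-executing from step 1 with the substitution; state before step 1: balance=236650)
1 | pay 10135 | balance=227437
2 | pay 12053 | balance=216271
3 | pay 12163 | balance=204951
4 | pay 13631 | balance=192119
5 | pay 12584 | balance=180284
6 | pay 15041 | balance=165946
7 | pay 12931 | balance=153662
8 | pay 12287 | balance=141974
9 | pay 12289 | balance=130238
10 | pay 13178 | balance=117567
11 | pay 14724 | balance=103301
12 | pay 12806 | balance=90897
13 | pay 14977 | balance=76274
14 | pay 14730 | balance=61841
15 | pay 12604 | balance=49478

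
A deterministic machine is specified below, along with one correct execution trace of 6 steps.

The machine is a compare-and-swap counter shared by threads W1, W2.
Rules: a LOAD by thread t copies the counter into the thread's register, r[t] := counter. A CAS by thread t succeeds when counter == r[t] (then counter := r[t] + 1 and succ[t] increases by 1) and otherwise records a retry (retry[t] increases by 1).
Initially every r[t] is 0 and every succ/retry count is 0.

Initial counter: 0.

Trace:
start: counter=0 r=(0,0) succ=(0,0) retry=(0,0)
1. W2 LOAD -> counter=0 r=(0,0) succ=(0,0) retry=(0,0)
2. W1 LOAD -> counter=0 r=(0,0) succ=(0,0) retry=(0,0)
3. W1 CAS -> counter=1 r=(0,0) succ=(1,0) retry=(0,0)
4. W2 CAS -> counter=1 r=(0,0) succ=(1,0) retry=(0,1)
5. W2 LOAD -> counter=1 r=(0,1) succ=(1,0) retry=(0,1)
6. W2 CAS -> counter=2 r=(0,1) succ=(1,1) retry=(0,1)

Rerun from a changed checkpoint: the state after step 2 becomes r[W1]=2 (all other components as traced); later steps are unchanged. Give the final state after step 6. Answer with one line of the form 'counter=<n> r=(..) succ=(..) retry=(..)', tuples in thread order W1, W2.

counter=2 r=(2,1) succ=(0,2) retry=(1,0)

state after step 2 := counter=0 r=(2,0) succ=(0,0) retry=(0,0)
3. W1 CAS -> counter=0 r=(2,0) succ=(0,0) retry=(1,0)
4. W2 CAS -> counter=1 r=(2,0) succ=(0,1) retry=(1,0)
5. W2 LOAD -> counter=1 r=(2,1) succ=(0,1) retry=(1,0)
6. W2 CAS -> counter=2 r=(2,1) succ=(0,2) retry=(1,0)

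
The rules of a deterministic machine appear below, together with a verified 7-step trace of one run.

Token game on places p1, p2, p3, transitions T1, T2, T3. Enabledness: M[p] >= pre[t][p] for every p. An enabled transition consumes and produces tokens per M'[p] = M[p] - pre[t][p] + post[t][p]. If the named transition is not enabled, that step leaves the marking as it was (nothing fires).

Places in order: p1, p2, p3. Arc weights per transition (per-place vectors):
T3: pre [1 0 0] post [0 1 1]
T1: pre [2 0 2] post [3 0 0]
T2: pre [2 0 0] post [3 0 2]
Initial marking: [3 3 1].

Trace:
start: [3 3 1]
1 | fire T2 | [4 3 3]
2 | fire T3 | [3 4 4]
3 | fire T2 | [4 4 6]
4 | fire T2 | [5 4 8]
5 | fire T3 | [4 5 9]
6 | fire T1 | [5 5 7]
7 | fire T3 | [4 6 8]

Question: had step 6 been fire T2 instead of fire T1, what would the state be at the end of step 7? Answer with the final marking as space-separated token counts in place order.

(re-executing from step 6 with the substitution; state before step 6: [4 5 9])
6 | fire T2 | [5 5 11]
7 | fire T3 | [4 6 12]

4 6 12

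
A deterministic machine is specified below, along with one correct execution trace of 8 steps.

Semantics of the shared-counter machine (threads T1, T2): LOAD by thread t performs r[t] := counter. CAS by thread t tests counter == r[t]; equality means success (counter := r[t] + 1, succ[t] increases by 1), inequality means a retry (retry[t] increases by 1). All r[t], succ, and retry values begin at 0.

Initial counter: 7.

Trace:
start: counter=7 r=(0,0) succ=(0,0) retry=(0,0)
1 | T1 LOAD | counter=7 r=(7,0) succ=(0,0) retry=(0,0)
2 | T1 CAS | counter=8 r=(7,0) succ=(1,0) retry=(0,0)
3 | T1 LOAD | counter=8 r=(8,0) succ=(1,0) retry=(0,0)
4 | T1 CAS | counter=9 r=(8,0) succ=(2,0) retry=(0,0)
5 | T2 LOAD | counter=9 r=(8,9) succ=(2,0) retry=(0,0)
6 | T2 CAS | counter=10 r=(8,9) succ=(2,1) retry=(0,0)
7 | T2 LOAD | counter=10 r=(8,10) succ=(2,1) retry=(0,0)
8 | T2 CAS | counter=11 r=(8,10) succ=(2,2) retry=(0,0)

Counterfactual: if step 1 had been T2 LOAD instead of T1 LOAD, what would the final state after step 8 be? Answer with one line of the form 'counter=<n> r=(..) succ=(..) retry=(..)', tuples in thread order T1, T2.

counter=10 r=(7,9) succ=(1,2) retry=(1,0)

(re-executing from step 1 with the substitution; state before step 1: counter=7 r=(0,0) succ=(0,0) retry=(0,0))
1 | T2 LOAD | counter=7 r=(0,7) succ=(0,0) retry=(0,0)
2 | T1 CAS | counter=7 r=(0,7) succ=(0,0) retry=(1,0)
3 | T1 LOAD | counter=7 r=(7,7) succ=(0,0) retry=(1,0)
4 | T1 CAS | counter=8 r=(7,7) succ=(1,0) retry=(1,0)
5 | T2 LOAD | counter=8 r=(7,8) succ=(1,0) retry=(1,0)
6 | T2 CAS | counter=9 r=(7,8) succ=(1,1) retry=(1,0)
7 | T2 LOAD | counter=9 r=(7,9) succ=(1,1) retry=(1,0)
8 | T2 CAS | counter=10 r=(7,9) succ=(1,2) retry=(1,0)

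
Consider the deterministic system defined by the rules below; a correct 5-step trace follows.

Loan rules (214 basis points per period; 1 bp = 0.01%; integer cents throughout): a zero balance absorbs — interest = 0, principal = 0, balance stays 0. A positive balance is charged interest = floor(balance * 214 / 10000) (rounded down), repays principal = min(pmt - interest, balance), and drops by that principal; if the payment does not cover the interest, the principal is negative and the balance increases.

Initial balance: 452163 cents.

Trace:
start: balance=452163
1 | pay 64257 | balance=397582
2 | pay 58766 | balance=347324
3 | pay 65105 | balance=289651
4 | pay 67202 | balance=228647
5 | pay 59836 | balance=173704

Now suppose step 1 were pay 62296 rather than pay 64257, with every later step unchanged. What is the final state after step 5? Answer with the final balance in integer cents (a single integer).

175838

(re-executing from step 1 with the substitution; state before step 1: balance=452163)
1 | pay 62296 | balance=399543
2 | pay 58766 | balance=349327
3 | pay 65105 | balance=291697
4 | pay 67202 | balance=230737
5 | pay 59836 | balance=175838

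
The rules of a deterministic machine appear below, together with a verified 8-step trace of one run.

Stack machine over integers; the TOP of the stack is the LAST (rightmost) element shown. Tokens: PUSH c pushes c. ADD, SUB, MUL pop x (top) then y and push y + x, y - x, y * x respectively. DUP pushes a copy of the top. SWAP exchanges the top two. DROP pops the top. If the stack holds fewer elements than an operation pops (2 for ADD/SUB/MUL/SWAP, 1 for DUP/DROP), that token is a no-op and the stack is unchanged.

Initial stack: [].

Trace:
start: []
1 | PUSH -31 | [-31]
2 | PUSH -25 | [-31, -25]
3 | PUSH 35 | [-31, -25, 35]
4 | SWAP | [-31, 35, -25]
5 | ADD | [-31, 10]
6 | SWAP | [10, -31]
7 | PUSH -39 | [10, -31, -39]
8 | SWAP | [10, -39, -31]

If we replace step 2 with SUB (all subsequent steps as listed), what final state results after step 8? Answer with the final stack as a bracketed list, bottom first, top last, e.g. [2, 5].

(re-executing from step 2 with the substitution; state before step 2: [-31])
2 | SUB | [-31]
3 | PUSH 35 | [-31, 35]
4 | SWAP | [35, -31]
5 | ADD | [4]
6 | SWAP | [4]
7 | PUSH -39 | [4, -39]
8 | SWAP | [-39, 4]

[-39, 4]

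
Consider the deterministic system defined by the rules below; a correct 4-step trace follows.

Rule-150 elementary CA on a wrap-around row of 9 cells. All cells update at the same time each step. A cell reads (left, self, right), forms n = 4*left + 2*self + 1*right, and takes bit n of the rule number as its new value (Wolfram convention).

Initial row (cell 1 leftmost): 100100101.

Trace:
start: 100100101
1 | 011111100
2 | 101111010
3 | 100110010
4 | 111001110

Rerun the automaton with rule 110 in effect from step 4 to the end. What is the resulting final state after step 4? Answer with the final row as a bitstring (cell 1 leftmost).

101110111

(re-executing step 4 under rule 110; state before step 4: 100110010)
4 | 101110111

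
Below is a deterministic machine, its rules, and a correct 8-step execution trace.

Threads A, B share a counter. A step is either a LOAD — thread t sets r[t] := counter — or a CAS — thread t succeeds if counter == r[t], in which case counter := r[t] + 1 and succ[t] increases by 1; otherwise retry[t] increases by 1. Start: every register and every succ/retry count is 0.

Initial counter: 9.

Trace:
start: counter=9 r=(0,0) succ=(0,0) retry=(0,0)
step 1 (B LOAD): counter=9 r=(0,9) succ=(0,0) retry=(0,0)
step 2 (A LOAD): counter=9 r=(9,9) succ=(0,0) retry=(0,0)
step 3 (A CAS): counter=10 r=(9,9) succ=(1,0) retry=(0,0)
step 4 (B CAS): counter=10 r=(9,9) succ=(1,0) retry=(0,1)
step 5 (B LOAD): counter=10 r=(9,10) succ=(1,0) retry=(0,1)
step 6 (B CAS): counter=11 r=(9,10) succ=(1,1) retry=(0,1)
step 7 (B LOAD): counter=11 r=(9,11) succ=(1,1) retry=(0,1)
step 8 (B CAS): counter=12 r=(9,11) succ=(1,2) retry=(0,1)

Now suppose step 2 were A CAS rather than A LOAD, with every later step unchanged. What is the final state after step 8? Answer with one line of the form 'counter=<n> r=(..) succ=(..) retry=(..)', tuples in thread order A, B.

(re-executing from step 2 with the substitution; state before step 2: counter=9 r=(0,9) succ=(0,0) retry=(0,0))
step 2 (A CAS): counter=9 r=(0,9) succ=(0,0) retry=(1,0)
step 3 (A CAS): counter=9 r=(0,9) succ=(0,0) retry=(2,0)
step 4 (B CAS): counter=10 r=(0,9) succ=(0,1) retry=(2,0)
step 5 (B LOAD): counter=10 r=(0,10) succ=(0,1) retry=(2,0)
step 6 (B CAS): counter=11 r=(0,10) succ=(0,2) retry=(2,0)
step 7 (B LOAD): counter=11 r=(0,11) succ=(0,2) retry=(2,0)
step 8 (B CAS): counter=12 r=(0,11) succ=(0,3) retry=(2,0)

counter=12 r=(0,11) succ=(0,3) retry=(2,0)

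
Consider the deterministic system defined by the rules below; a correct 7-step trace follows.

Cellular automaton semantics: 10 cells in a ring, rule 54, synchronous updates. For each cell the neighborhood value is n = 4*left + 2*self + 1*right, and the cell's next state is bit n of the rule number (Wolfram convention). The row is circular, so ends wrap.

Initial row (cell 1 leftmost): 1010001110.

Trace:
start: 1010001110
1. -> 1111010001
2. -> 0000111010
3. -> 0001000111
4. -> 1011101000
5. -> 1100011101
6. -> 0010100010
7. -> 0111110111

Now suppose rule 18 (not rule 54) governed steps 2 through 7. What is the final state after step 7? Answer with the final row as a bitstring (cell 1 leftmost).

0101010001

(re-executing steps 2..7 under rule 18; state before step 2: 1111010001)
2. -> 0000001010
3. -> 0000010001
4. -> 1000101010
5. -> 0101000000
6. -> 1000100000
7. -> 0101010001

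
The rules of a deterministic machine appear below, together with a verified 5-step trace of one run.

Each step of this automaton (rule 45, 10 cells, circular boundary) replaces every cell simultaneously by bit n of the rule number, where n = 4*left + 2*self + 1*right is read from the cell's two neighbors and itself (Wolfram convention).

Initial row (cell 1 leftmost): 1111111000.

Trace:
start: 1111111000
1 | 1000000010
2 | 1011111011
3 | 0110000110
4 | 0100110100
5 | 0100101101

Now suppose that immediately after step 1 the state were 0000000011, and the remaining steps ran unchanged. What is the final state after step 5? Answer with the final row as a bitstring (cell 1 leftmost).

state after step 1 := 0000000011
2 | 0111111010
3 | 0100000110
4 | 0101110100
5 | 0111001101

0111001101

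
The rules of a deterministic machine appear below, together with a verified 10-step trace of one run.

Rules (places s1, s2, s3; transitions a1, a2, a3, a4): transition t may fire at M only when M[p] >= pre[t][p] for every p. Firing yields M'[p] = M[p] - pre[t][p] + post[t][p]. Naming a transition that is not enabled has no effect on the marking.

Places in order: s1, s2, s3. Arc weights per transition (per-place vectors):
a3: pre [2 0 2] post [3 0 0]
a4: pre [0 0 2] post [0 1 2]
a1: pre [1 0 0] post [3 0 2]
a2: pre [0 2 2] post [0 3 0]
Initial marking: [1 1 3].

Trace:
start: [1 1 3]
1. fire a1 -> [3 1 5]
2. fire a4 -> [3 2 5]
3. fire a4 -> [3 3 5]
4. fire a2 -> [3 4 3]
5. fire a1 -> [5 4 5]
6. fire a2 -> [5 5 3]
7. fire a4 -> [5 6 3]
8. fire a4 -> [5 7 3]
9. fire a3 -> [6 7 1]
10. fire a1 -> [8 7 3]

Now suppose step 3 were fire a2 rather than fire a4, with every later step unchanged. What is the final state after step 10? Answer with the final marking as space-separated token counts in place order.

(re-executing from step 3 with the substitution; state before step 3: [3 2 5])
3. fire a2 -> [3 3 3]
4. fire a2 -> [3 4 1]
5. fire a1 -> [5 4 3]
6. fire a2 -> [5 5 1]
7. fire a4 -> [5 5 1]
8. fire a4 -> [5 5 1]
9. fire a3 -> [5 5 1]
10. fire a1 -> [7 5 3]

7 5 3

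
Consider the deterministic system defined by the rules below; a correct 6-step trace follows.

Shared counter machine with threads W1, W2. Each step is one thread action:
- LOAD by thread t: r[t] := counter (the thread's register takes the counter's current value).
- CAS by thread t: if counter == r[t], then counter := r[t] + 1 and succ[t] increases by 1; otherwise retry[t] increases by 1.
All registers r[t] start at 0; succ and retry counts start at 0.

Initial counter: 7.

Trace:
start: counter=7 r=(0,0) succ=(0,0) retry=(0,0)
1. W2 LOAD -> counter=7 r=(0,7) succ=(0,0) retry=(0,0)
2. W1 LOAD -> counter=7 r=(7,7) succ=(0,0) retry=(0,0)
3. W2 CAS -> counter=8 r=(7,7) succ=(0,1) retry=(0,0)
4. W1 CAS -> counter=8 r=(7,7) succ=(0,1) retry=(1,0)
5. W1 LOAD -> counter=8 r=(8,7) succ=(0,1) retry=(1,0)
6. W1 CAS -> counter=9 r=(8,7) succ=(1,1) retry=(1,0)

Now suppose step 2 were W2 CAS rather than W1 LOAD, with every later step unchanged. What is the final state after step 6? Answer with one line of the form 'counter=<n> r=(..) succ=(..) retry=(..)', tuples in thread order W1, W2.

(re-executing from step 2 with the substitution; state before step 2: counter=7 r=(0,7) succ=(0,0) retry=(0,0))
2. W2 CAS -> counter=8 r=(0,7) succ=(0,1) retry=(0,0)
3. W2 CAS -> counter=8 r=(0,7) succ=(0,1) retry=(0,1)
4. W1 CAS -> counter=8 r=(0,7) succ=(0,1) retry=(1,1)
5. W1 LOAD -> counter=8 r=(8,7) succ=(0,1) retry=(1,1)
6. W1 CAS -> counter=9 r=(8,7) succ=(1,1) retry=(1,1)

counter=9 r=(8,7) succ=(1,1) retry=(1,1)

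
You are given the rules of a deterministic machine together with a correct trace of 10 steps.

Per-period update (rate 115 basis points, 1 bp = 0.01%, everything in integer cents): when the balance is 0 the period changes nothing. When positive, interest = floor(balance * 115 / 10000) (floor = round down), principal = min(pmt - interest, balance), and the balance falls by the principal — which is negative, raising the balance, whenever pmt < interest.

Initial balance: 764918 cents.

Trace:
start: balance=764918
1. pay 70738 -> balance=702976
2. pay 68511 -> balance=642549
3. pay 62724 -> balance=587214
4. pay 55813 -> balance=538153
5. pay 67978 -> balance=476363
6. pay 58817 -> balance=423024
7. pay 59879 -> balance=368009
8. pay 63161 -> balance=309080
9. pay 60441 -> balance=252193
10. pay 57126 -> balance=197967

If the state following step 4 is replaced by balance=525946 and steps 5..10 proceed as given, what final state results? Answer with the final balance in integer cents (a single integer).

state after step 4 := balance=525946
5. pay 67978 -> balance=464016
6. pay 58817 -> balance=410535
7. pay 59879 -> balance=355377
8. pay 63161 -> balance=296302
9. pay 60441 -> balance=239268
10. pay 57126 -> balance=184893

184893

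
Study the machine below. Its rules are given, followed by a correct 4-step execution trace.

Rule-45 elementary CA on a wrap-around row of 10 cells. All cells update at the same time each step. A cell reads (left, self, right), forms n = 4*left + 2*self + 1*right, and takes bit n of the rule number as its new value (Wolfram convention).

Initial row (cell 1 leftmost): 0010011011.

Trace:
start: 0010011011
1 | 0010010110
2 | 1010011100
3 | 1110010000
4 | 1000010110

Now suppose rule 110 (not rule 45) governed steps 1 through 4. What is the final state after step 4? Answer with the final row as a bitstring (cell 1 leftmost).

0001100111

(re-executing steps 1..4 under rule 110; state before step 1: 0010011011)
1 | 0110111111
2 | 1111100001
3 | 0000100011
4 | 0001100111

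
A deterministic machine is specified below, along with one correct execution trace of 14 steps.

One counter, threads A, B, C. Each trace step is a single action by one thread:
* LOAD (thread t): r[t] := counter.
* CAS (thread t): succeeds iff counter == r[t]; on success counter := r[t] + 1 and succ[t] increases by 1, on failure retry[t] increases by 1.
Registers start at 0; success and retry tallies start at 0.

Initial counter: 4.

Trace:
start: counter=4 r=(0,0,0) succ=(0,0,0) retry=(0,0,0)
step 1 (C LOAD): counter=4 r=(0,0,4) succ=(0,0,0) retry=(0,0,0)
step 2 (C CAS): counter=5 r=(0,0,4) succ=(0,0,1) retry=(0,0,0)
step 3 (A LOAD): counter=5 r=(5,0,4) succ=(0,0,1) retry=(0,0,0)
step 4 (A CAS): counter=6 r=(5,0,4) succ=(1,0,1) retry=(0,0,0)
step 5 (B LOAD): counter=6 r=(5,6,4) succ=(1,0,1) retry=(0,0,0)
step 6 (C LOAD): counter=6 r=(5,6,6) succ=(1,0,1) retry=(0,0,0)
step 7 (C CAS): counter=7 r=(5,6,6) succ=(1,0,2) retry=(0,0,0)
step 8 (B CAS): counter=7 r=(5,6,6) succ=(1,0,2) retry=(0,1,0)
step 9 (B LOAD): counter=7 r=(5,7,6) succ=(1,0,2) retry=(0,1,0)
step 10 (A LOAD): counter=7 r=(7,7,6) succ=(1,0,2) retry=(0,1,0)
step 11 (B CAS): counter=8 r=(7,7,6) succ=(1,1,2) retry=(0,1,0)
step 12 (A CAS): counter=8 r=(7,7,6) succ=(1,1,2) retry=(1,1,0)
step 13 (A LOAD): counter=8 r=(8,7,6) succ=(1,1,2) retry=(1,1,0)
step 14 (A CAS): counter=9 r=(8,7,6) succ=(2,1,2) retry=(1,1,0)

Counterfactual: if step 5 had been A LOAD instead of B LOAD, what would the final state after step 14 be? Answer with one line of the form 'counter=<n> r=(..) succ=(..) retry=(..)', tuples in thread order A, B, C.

(re-executing from step 5 with the substitution; state before step 5: counter=6 r=(5,0,4) succ=(1,0,1) retry=(0,0,0))
step 5 (A LOAD): counter=6 r=(6,0,4) succ=(1,0,1) retry=(0,0,0)
step 6 (C LOAD): counter=6 r=(6,0,6) succ=(1,0,1) retry=(0,0,0)
step 7 (C CAS): counter=7 r=(6,0,6) succ=(1,0,2) retry=(0,0,0)
step 8 (B CAS): counter=7 r=(6,0,6) succ=(1,0,2) retry=(0,1,0)
step 9 (B LOAD): counter=7 r=(6,7,6) succ=(1,0,2) retry=(0,1,0)
step 10 (A LOAD): counter=7 r=(7,7,6) succ=(1,0,2) retry=(0,1,0)
step 11 (B CAS): counter=8 r=(7,7,6) succ=(1,1,2) retry=(0,1,0)
step 12 (A CAS): counter=8 r=(7,7,6) succ=(1,1,2) retry=(1,1,0)
step 13 (A LOAD): counter=8 r=(8,7,6) succ=(1,1,2) retry=(1,1,0)
step 14 (A CAS): counter=9 r=(8,7,6) succ=(2,1,2) retry=(1,1,0)

counter=9 r=(8,7,6) succ=(2,1,2) retry=(1,1,0)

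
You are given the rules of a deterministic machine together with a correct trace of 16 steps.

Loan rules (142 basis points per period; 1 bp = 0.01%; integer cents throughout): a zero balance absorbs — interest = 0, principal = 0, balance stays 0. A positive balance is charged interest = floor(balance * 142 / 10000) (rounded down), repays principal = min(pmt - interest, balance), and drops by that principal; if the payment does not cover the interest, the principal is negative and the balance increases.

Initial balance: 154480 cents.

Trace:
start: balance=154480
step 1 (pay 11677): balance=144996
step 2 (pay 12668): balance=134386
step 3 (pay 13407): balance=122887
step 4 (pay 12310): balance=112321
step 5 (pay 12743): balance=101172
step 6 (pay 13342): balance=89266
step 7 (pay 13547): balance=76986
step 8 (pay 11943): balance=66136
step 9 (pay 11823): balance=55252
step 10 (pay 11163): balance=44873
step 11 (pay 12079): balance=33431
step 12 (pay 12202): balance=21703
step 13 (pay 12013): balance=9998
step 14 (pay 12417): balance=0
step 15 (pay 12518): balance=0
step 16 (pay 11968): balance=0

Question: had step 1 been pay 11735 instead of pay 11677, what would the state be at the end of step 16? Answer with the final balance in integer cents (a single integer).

0

(re-executing from step 1 with the substitution; state before step 1: balance=154480)
step 1 (pay 11735): balance=144938
step 2 (pay 12668): balance=134328
step 3 (pay 13407): balance=122828
step 4 (pay 12310): balance=112262
step 5 (pay 12743): balance=101113
step 6 (pay 13342): balance=89206
step 7 (pay 13547): balance=76925
step 8 (pay 11943): balance=66074
step 9 (pay 11823): balance=55189
step 10 (pay 11163): balance=44809
step 11 (pay 12079): balance=33366
step 12 (pay 12202): balance=21637
step 13 (pay 12013): balance=9931
step 14 (pay 12417): balance=0
step 15 (pay 12518): balance=0
step 16 (pay 11968): balance=0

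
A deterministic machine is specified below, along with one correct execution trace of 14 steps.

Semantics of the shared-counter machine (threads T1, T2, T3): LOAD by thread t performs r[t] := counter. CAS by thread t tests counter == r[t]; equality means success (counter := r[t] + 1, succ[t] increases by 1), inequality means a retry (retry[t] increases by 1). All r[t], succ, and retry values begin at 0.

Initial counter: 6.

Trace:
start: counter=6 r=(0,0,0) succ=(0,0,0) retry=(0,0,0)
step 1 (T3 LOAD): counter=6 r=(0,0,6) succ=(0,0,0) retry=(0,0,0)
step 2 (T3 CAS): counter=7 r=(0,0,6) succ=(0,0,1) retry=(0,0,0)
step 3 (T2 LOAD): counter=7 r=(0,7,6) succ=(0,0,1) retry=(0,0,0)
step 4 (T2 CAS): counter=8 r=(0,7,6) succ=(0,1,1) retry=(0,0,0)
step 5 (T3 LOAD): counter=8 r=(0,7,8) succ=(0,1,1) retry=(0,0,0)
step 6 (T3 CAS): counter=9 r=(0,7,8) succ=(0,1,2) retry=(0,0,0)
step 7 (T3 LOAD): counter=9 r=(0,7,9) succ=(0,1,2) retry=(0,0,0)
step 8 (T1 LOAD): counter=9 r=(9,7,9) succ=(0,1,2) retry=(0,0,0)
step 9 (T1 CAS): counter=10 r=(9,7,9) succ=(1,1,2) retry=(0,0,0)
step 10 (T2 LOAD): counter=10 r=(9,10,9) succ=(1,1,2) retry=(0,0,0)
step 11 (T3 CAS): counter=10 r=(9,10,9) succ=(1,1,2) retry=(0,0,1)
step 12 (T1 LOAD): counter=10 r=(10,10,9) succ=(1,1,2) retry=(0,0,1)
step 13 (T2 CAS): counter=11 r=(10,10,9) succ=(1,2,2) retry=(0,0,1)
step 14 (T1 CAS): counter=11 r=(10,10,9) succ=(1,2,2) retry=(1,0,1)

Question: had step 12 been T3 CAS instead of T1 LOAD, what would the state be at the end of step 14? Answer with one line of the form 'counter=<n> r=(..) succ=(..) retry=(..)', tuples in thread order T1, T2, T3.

counter=11 r=(9,10,9) succ=(1,2,2) retry=(1,0,2)

(re-executing from step 12 with the substitution; state before step 12: counter=10 r=(9,10,9) succ=(1,1,2) retry=(0,0,1))
step 12 (T3 CAS): counter=10 r=(9,10,9) succ=(1,1,2) retry=(0,0,2)
step 13 (T2 CAS): counter=11 r=(9,10,9) succ=(1,2,2) retry=(0,0,2)
step 14 (T1 CAS): counter=11 r=(9,10,9) succ=(1,2,2) retry=(1,0,2)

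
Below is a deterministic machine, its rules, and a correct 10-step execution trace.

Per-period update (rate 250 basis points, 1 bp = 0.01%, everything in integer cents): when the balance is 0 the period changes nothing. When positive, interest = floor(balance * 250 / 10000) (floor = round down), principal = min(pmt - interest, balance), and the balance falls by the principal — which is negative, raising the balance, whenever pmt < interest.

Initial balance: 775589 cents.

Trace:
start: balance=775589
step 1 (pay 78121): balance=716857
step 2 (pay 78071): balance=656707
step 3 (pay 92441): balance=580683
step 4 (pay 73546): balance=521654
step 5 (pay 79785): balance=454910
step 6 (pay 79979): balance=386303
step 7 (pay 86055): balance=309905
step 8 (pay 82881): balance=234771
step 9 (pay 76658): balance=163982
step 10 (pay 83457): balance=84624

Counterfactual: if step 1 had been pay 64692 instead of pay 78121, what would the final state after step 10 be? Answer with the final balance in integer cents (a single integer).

101394

(re-executing from step 1 with the substitution; state before step 1: balance=775589)
step 1 (pay 64692): balance=730286
step 2 (pay 78071): balance=670472
step 3 (pay 92441): balance=594792
step 4 (pay 73546): balance=536115
step 5 (pay 79785): balance=469732
step 6 (pay 79979): balance=401496
step 7 (pay 86055): balance=325478
step 8 (pay 82881): balance=250733
step 9 (pay 76658): balance=180343
step 10 (pay 83457): balance=101394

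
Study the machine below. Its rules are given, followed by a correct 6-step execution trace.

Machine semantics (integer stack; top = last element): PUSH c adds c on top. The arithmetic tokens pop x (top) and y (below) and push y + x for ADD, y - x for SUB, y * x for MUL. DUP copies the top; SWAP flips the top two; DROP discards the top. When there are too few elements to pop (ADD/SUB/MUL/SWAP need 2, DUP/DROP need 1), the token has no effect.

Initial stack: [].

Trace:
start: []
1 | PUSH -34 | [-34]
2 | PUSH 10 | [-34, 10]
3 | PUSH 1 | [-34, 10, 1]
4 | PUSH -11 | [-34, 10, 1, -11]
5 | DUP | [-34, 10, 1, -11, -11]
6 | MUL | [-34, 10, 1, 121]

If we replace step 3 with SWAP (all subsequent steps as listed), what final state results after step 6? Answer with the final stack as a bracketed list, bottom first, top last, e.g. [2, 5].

[10, -34, 121]

(re-executing from step 3 with the substitution; state before step 3: [-34, 10])
3 | SWAP | [10, -34]
4 | PUSH -11 | [10, -34, -11]
5 | DUP | [10, -34, -11, -11]
6 | MUL | [10, -34, 121]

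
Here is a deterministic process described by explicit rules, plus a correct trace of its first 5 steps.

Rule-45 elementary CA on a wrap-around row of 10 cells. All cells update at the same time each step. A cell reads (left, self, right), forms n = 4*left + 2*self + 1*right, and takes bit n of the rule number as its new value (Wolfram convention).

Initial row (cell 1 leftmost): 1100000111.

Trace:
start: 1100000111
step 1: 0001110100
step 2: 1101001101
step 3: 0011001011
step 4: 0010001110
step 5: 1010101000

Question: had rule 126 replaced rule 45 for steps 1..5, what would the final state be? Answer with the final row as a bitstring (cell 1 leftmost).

1001110011

(re-executing steps 1..5 under rule 126; state before step 1: 1100000111)
step 1: 0110001100
step 2: 1111011110
step 3: 1001110011
step 4: 1111011110
step 5: 1001110011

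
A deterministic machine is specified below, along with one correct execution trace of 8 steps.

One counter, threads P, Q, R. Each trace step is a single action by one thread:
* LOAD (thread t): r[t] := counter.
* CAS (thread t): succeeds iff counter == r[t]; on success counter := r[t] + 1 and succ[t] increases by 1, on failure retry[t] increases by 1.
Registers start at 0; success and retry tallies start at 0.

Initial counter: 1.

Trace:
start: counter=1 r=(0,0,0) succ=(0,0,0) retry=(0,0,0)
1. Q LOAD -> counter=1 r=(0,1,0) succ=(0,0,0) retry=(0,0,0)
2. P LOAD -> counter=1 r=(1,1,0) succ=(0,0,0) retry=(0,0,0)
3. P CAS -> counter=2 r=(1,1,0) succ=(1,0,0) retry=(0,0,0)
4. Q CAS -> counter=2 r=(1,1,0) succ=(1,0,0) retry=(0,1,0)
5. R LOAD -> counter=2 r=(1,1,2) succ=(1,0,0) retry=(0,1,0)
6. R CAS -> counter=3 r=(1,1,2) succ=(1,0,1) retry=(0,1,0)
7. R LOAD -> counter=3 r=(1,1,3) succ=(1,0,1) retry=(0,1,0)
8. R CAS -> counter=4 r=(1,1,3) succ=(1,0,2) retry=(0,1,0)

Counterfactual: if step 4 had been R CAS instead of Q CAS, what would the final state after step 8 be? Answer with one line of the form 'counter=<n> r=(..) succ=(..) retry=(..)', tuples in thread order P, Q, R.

counter=4 r=(1,1,3) succ=(1,0,2) retry=(0,0,1)

(re-executing from step 4 with the substitution; state before step 4: counter=2 r=(1,1,0) succ=(1,0,0) retry=(0,0,0))
4. R CAS -> counter=2 r=(1,1,0) succ=(1,0,0) retry=(0,0,1)
5. R LOAD -> counter=2 r=(1,1,2) succ=(1,0,0) retry=(0,0,1)
6. R CAS -> counter=3 r=(1,1,2) succ=(1,0,1) retry=(0,0,1)
7. R LOAD -> counter=3 r=(1,1,3) succ=(1,0,1) retry=(0,0,1)
8. R CAS -> counter=4 r=(1,1,3) succ=(1,0,2) retry=(0,0,1)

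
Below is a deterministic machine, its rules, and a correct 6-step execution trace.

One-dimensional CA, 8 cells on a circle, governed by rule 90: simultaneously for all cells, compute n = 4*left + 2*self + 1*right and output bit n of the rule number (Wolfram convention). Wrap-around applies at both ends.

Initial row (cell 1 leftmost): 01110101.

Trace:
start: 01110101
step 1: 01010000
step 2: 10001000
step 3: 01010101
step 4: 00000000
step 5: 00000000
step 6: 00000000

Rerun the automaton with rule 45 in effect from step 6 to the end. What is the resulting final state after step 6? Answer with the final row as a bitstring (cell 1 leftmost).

(re-executing step 6 under rule 45; state before step 6: 00000000)
step 6: 11111111

11111111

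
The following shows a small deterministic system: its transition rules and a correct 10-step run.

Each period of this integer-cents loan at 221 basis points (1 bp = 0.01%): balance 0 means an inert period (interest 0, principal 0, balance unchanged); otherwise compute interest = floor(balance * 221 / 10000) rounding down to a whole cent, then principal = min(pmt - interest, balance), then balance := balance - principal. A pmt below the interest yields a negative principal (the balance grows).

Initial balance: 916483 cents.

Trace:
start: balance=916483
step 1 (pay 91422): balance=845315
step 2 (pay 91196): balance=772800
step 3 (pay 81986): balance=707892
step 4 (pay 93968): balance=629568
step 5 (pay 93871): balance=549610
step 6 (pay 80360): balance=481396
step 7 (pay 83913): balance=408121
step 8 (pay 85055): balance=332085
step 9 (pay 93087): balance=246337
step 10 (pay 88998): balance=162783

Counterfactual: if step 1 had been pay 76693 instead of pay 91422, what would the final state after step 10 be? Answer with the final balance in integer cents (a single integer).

(re-executing from step 1 with the substitution; state before step 1: balance=916483)
step 1 (pay 76693): balance=860044
step 2 (pay 91196): balance=787854
step 3 (pay 81986): balance=723279
step 4 (pay 93968): balance=645295
step 5 (pay 93871): balance=565685
step 6 (pay 80360): balance=497826
step 7 (pay 83913): balance=424914
step 8 (pay 85055): balance=349249
step 9 (pay 93087): balance=263880
step 10 (pay 88998): balance=180713

180713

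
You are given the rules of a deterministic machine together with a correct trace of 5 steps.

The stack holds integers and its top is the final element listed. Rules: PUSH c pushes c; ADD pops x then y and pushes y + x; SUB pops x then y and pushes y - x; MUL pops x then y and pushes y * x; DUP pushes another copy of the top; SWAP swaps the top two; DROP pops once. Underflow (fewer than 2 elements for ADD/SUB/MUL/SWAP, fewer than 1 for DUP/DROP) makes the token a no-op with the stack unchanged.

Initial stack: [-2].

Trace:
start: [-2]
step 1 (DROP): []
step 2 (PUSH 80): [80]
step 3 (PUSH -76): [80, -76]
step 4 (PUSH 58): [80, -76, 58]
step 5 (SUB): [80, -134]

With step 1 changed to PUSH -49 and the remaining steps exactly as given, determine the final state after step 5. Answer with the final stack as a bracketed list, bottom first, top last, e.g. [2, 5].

[-2, -49, 80, -134]

(re-executing from step 1 with the substitution; state before step 1: [-2])
step 1 (PUSH -49): [-2, -49]
step 2 (PUSH 80): [-2, -49, 80]
step 3 (PUSH -76): [-2, -49, 80, -76]
step 4 (PUSH 58): [-2, -49, 80, -76, 58]
step 5 (SUB): [-2, -49, 80, -134]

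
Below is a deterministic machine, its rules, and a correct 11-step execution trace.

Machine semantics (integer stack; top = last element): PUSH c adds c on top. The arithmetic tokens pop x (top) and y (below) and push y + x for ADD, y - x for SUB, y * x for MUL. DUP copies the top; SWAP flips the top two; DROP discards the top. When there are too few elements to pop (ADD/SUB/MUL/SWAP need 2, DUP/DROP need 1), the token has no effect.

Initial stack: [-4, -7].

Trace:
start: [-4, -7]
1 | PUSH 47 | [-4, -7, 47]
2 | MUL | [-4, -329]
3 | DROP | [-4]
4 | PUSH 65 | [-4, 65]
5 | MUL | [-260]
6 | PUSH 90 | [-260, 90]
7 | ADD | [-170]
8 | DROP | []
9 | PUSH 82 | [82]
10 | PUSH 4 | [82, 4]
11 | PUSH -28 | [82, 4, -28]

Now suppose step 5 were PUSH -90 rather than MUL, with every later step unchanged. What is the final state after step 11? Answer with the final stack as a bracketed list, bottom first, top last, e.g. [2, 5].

(re-executing from step 5 with the substitution; state before step 5: [-4, 65])
5 | PUSH -90 | [-4, 65, -90]
6 | PUSH 90 | [-4, 65, -90, 90]
7 | ADD | [-4, 65, 0]
8 | DROP | [-4, 65]
9 | PUSH 82 | [-4, 65, 82]
10 | PUSH 4 | [-4, 65, 82, 4]
11 | PUSH -28 | [-4, 65, 82, 4, -28]

[-4, 65, 82, 4, -28]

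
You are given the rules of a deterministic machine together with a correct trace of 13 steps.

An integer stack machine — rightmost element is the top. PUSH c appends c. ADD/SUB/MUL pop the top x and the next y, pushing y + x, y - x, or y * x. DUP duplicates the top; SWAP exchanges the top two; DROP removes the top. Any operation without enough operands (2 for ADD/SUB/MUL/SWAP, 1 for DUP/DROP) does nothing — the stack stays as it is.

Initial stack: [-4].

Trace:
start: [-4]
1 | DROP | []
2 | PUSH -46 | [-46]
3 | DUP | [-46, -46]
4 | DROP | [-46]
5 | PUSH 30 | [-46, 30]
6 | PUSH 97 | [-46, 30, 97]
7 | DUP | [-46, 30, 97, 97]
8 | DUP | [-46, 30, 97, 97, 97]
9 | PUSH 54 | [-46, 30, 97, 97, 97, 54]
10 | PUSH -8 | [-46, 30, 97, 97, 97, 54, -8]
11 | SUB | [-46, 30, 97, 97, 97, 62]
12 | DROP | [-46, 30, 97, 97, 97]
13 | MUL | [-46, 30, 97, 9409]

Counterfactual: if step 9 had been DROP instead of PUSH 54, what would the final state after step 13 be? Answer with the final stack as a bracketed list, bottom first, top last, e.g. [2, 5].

[-46, 2910]

(re-executing from step 9 with the substitution; state before step 9: [-46, 30, 97, 97, 97])
9 | DROP | [-46, 30, 97, 97]
10 | PUSH -8 | [-46, 30, 97, 97, -8]
11 | SUB | [-46, 30, 97, 105]
12 | DROP | [-46, 30, 97]
13 | MUL | [-46, 2910]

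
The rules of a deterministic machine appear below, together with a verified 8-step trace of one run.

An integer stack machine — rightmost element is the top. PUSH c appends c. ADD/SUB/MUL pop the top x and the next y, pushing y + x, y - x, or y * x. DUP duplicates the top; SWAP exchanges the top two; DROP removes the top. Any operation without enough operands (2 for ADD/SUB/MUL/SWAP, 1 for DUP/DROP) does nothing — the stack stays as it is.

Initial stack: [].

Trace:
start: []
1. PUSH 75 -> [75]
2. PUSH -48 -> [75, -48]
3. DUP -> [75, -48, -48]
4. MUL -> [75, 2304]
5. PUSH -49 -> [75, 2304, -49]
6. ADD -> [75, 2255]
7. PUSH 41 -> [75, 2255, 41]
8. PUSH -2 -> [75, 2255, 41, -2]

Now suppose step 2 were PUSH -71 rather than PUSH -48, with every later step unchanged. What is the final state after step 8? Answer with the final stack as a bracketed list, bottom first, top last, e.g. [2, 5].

(re-executing from step 2 with the substitution; state before step 2: [75])
2. PUSH -71 -> [75, -71]
3. DUP -> [75, -71, -71]
4. MUL -> [75, 5041]
5. PUSH -49 -> [75, 5041, -49]
6. ADD -> [75, 4992]
7. PUSH 41 -> [75, 4992, 41]
8. PUSH -2 -> [75, 4992, 41, -2]

[75, 4992, 41, -2]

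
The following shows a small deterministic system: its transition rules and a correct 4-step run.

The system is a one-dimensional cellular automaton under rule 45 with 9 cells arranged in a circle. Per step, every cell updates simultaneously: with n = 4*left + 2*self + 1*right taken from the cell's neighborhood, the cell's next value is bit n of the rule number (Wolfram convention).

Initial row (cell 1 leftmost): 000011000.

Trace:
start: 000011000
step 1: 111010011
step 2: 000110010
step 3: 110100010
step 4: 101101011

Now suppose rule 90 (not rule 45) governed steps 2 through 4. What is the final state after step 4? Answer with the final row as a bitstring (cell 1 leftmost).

(re-executing steps 2..4 under rule 90; state before step 2: 111010011)
step 2: 001001110
step 3: 010111011
step 4: 000101011

000101011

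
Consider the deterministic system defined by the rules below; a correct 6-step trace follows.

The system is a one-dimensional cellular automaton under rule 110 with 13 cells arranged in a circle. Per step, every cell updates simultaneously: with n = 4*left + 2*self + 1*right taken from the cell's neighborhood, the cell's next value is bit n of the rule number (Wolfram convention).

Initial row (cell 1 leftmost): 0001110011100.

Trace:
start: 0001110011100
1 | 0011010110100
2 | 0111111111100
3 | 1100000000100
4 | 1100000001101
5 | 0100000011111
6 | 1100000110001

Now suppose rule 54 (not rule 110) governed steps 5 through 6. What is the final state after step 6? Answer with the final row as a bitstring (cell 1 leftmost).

(re-executing steps 5..6 under rule 54; state before step 5: 1100000001101)
5 | 0010000010010
6 | 0111000111111

0111000111111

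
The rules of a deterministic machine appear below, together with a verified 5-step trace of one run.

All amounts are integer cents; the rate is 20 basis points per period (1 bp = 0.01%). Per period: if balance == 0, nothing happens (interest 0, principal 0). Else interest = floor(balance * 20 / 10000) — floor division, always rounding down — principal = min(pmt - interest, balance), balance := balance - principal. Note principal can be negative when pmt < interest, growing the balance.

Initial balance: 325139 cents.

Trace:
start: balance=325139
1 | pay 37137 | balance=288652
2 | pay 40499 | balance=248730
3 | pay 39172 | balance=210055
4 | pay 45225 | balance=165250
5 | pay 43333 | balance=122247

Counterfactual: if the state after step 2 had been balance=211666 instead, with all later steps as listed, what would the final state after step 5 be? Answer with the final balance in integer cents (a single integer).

84960

state after step 2 := balance=211666
3 | pay 39172 | balance=172917
4 | pay 45225 | balance=128037
5 | pay 43333 | balance=84960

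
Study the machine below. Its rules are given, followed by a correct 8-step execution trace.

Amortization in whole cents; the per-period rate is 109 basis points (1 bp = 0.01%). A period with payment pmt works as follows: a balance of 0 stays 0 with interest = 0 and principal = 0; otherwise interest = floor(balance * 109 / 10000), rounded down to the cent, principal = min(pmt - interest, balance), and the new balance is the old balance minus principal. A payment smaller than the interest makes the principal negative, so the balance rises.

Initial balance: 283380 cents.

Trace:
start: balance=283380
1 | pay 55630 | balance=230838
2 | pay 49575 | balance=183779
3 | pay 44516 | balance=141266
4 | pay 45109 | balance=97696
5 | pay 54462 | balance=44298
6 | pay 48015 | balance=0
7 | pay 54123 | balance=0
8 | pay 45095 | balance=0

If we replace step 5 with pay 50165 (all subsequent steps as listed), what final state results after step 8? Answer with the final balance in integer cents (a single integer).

0

(re-executing from step 5 with the substitution; state before step 5: balance=97696)
5 | pay 50165 | balance=48595
6 | pay 48015 | balance=1109
7 | pay 54123 | balance=0
8 | pay 45095 | balance=0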